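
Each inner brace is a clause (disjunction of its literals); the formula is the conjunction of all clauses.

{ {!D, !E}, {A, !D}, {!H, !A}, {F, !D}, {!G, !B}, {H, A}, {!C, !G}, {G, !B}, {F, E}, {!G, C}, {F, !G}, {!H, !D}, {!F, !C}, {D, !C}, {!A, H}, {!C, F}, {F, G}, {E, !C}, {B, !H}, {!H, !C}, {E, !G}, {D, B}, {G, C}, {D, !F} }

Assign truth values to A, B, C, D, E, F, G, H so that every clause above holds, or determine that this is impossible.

UNSATISFIABLE

Suppose D = false.
The clause (!C) is unit, so C = false.
The clause (!G) is unit, so G = false.
Now (G) is unsatisfied and unit — conflict.
That branch fails; take D = true instead.
The clause (!E) is unit, so E = false.
The clause (A) is unit, so A = true.
The clause (!H) is unit, so H = false.
Now (H) is unsatisfied and unit — conflict.
Neither D = true nor D = false works.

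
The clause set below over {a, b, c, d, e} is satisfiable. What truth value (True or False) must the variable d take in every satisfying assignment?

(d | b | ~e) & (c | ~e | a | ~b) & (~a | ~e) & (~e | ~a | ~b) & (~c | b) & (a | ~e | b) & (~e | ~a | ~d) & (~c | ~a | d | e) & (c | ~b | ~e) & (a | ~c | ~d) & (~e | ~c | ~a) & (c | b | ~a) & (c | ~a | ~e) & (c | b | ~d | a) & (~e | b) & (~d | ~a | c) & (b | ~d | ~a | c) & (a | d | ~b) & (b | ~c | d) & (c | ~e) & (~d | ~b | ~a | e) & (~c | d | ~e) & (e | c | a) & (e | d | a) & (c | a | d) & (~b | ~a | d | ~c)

Suppose d = 1.
Case a = 0:
(~c) alone gives c = 0.
(b) alone gives b = 1.
(~e) alone gives e = 0.
But (e) is also a unit clause — contradiction.
So a must be the other value — set a = 1.
(~e) alone gives e = 0.
(c) alone gives c = 1.
(b) alone gives b = 1.
But (~b) is also a unit clause — contradiction.
Neither a = 1 nor a = 0 works.
So every satisfying assignment has d = False.

False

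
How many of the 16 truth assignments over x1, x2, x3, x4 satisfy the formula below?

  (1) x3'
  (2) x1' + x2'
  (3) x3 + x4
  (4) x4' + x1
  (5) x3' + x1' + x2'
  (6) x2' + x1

There are 2^4 = 16 truth assignments over (x1, x2, x3, x4).
Split on x1. With x1 = 1, the clauses containing x1 are satisfied and x1' drops from the rest; 1 of the 2^3 = 8 assignments to the other variables satisfy what remains.
With x1 = 0, by the same count on the reduced clause set, 0 assignments work.
(One model: x1=T, x2=F, x3=F, x4=T.)
Total: 1 + 0 = 1.

1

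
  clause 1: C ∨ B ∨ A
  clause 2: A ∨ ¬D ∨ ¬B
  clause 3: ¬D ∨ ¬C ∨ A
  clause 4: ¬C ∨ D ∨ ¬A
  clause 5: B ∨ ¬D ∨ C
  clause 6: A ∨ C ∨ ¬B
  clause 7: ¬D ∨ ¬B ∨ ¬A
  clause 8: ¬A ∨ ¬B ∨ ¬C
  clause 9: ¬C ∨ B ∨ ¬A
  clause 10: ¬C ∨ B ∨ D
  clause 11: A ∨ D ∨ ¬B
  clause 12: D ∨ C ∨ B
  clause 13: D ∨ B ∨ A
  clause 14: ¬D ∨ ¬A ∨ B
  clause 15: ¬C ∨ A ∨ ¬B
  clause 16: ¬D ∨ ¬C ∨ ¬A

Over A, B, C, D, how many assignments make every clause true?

There are 2^4 = 16 truth assignments over (A, B, C, D).
Split on D. With D = True, the clauses containing D are satisfied and ¬D drops from the rest; 0 of the 2^3 = 8 assignments to the other variables satisfy what remains.
With D = False, by the same count on the reduced clause set, 1 assignment works.
Total: 0 + 1 = 1.

1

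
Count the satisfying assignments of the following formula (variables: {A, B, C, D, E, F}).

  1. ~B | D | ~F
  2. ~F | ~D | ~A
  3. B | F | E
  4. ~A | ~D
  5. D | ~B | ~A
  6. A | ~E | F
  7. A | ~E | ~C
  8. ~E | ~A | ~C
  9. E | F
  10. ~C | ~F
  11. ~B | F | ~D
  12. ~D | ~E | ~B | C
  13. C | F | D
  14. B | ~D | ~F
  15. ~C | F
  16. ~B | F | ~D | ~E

There are 2^6 = 64 truth assignments over (A, B, C, D, E, F).
Split on D. With D = 1, the clauses containing D are satisfied and ~D drops from the rest; 1 of the 2^5 = 32 assignments to the other variables satisfy what remains.
With D = 0, by the same count on the reduced clause set, 4 assignments work.
Total: 1 + 4 = 5.

5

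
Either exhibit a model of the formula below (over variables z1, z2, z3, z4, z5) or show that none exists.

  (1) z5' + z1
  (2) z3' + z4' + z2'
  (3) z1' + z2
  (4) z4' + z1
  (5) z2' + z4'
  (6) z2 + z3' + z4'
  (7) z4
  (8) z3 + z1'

UNSATISFIABLE

(z4) alone gives z4 = 1.
(z1) alone gives z1 = 1.
(z2) alone gives z2 = 1.
Now (z2') is unsatisfied and unit — conflict.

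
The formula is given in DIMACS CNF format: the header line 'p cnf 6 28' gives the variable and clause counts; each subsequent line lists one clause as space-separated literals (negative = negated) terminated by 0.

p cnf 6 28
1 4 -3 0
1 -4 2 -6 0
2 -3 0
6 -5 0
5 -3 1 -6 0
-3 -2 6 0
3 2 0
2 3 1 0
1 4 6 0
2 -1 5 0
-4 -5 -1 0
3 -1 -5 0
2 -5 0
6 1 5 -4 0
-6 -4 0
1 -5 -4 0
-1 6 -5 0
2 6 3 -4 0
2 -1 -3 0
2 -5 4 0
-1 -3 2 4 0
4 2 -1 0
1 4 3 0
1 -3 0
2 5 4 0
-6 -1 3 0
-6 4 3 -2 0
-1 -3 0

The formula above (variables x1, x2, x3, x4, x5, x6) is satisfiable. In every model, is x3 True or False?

False

Suppose x3 = True.
(x2) alone gives x2 = True.
(x6) alone gives x6 = True.
(¬x4) alone gives x4 = False.
(x1) alone gives x1 = True.
But (¬x1) is also a unit clause — contradiction.
So every satisfying assignment has x3 = False.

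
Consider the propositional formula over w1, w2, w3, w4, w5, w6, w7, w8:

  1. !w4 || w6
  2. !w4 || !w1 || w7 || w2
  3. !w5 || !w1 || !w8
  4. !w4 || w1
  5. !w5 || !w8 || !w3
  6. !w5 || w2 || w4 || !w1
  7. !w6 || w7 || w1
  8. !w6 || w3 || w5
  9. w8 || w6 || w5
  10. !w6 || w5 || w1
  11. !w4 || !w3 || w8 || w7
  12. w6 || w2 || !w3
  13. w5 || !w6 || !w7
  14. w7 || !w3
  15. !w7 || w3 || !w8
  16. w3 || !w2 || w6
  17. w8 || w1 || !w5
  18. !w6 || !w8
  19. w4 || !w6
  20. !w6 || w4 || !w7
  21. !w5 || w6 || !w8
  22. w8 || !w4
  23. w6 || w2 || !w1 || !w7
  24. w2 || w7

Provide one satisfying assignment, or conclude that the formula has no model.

w1: false,  w2: true,  w3: true,  w4: false,  w5: false,  w6: false,  w7: true,  w8: true

Suppose w4 = false.
The clause (!w6) is unit, so w6 = false.
Suppose w8 = true.
The clause (!w5) is unit, so w5 = false.
Suppose w2 = true.
The clause (w3) is unit, so w3 = true.
The clause (w7) is unit, so w7 = true.
Every clause is now satisfied; w1 is unconstrained.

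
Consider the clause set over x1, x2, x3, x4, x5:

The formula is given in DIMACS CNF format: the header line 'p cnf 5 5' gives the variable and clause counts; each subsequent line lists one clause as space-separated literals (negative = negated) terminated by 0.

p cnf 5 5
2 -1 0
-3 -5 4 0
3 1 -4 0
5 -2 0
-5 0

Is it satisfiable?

Yes, satisfiable

The clause (¬x5) is unit, so x5 = False.
The clause (¬x2) is unit, so x2 = False.
The clause (¬x1) is unit, so x1 = False.
Try x3 = False.
The clause (¬x4) is unit, so x4 = False.
This assignment satisfies each clause.
A satisfying assignment: x1 ↦ False; x2 ↦ False; x3 ↦ False; x4 ↦ False; x5 ↦ False.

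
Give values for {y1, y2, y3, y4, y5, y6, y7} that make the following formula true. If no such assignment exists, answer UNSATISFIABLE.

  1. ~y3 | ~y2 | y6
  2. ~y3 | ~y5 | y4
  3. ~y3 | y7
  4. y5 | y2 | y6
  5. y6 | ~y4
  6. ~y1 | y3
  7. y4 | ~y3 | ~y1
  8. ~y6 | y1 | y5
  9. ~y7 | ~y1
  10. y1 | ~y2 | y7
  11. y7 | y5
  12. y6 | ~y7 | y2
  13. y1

UNSATISFIABLE

The clause (y1) is unit, so y1 = 1.
The clause (y3) is unit, so y3 = 1.
The clause (y7) is unit, so y7 = 1.
But (~y7) is also a unit clause — contradiction.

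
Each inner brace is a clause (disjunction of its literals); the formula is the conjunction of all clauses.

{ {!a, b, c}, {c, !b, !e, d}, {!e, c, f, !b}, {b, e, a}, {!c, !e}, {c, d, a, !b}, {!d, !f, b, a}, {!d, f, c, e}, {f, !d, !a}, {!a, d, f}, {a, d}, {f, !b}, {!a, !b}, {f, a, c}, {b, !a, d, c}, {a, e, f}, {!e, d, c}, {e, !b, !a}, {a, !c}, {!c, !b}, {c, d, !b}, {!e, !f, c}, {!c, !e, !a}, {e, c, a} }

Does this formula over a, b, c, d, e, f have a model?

Yes

Suppose c = true.
Unit clause (!e) forces e = false.
Unit clause (a) forces a = true.
Unit clause (!b) forces b = false.
Suppose f = true.
No clause remains; d is free.
A satisfying assignment: a=true; b=false; c=true; d=false; e=false; f=true.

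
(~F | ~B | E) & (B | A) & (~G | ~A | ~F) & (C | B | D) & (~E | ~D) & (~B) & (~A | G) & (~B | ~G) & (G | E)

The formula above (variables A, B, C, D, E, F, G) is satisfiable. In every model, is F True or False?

False

Suppose F = 1.
Unit clause (~B) forces B = 0.
Unit clause (A) forces A = 1.
Unit clause (~G) forces G = 0.
That conflicts with the unit clause (G).
So every satisfying assignment has F = False.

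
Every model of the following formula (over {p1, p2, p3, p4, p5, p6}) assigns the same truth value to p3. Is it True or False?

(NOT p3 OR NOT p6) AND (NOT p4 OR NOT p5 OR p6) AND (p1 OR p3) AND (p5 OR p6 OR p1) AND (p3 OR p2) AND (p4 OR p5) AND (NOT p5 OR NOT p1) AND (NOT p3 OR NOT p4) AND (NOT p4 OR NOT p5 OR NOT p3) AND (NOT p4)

True

Suppose p3 = false.
From the singleton clause (p1), p1 = true.
From the singleton clause (p2), p2 = true.
From the singleton clause (NOT p5), p5 = false.
From the singleton clause (p4), p4 = true.
But (NOT p4) is also a unit clause — contradiction.
So every satisfying assignment has p3 = True.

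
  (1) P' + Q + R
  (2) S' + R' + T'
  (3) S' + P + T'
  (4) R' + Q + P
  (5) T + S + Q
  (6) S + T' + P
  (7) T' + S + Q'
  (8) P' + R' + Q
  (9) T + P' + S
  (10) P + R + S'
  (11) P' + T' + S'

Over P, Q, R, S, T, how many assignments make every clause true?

5

There are 2^5 = 32 truth assignments over (P, Q, R, S, T).
Split on R. With R = 1, the clauses containing R are satisfied and R' drops from the rest; 3 of the 2^4 = 16 assignments to the other variables satisfy what remains.
With R = 0, by the same count on the reduced clause set, 2 assignments work.
(One model: P=F, Q=T, R=F, S=F, T=F.)
Total: 3 + 2 = 5.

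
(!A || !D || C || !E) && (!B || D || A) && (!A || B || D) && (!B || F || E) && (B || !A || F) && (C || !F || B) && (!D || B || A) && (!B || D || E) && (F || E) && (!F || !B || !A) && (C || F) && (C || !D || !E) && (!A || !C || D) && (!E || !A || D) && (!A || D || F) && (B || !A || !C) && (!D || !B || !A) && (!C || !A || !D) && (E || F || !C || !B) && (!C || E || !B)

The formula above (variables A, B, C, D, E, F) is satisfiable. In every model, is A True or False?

False

Suppose A = true.
Suppose B = true.
Unit clause (!F) forces F = false.
Unit clause (E) forces E = true.
Unit clause (C) forces C = true.
Unit clause (D) forces D = true.
That conflicts with the unit clause (!D).
So B must be the other value — set B = false.
Unit clause (D) forces D = true.
Unit clause (F) forces F = true.
Unit clause (C) forces C = true.
That conflicts with the unit clause (!C).
Both values of B lead to a conflict.
So every satisfying assignment has A = False.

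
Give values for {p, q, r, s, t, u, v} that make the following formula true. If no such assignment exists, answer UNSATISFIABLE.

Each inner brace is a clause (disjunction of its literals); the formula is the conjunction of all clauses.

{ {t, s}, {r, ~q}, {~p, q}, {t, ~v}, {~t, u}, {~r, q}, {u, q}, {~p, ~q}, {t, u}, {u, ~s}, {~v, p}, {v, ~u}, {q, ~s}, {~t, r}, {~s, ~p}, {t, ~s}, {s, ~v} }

Branch on t: set t = 1.
Unit clause (u) forces u = 1.
Unit clause (v) forces v = 1.
Unit clause (p) forces p = 1.
Unit clause (q) forces q = 1.
But (~q) is also a unit clause — contradiction.
That branch fails; take t = 0 instead.
Unit clause (s) forces s = 1.
But (~s) is also a unit clause — contradiction.
Neither t = 1 nor t = 0 works.

UNSATISFIABLE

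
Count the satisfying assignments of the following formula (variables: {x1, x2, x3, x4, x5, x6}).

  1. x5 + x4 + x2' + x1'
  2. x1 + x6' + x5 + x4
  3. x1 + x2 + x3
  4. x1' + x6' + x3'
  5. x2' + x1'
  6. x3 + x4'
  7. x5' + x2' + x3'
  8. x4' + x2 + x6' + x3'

There are 2^6 = 64 truth assignments over (x1, x2, x3, x4, x5, x6).
Split on x6. With x6 = 1, the clauses containing x6 are satisfied and x6' drops from the rest; 5 of the 2^5 = 32 assignments to the other variables satisfy what remains.
With x6 = 0, by the same count on the reduced clause set, 14 assignments work.
Total: 5 + 14 = 19.

19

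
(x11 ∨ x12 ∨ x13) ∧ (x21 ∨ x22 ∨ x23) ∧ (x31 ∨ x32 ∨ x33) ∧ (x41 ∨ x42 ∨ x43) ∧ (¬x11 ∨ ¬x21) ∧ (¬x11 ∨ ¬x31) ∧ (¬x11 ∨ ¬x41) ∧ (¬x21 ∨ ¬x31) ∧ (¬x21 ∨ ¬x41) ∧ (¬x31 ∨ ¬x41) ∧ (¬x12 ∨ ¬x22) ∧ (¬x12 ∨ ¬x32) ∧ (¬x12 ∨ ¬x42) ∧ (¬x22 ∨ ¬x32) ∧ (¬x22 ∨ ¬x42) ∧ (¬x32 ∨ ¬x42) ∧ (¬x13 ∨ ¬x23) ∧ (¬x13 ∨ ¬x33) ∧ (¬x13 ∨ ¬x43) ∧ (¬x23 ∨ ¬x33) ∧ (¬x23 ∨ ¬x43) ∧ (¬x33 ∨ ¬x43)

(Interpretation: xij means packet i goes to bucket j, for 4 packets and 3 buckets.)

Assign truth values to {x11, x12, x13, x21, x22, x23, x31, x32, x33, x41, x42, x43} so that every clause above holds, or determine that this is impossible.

UNSATISFIABLE

Case x11 = False:
Case x12 = True:
The clause (¬x22) is unit, so x22 = False.
The clause (¬x32) is unit, so x32 = False.
The clause (¬x42) is unit, so x42 = False.
Case x21 = True:
The clause (¬x31) is unit, so x31 = False.
The clause (x33) is unit, so x33 = True.
The clause (¬x41) is unit, so x41 = False.
The clause (x43) is unit, so x43 = True.
But (¬x43) is also a unit clause — contradiction.
Undo x21 and try x21 = False.
The clause (x23) is unit, so x23 = True.
The clause (¬x13) is unit, so x13 = False.
The clause (¬x33) is unit, so x33 = False.
The clause (x31) is unit, so x31 = True.
The clause (¬x41) is unit, so x41 = False.
The clause (x43) is unit, so x43 = True.
But (¬x43) is also a unit clause — contradiction.
Neither x21 = True nor x21 = False works.
Undo x12 and try x12 = False.
The clause (x13) is unit, so x13 = True.
The clause (¬x23) is unit, so x23 = False.
The clause (¬x33) is unit, so x33 = False.
The clause (¬x43) is unit, so x43 = False.
Case x21 = True:
The clause (¬x31) is unit, so x31 = False.
The clause (x32) is unit, so x32 = True.
The clause (¬x41) is unit, so x41 = False.
The clause (x42) is unit, so x42 = True.
But (¬x42) is also a unit clause — contradiction.
Undo x21 and try x21 = False.
The clause (x22) is unit, so x22 = True.
The clause (¬x32) is unit, so x32 = False.
The clause (x31) is unit, so x31 = True.
The clause (¬x41) is unit, so x41 = False.
The clause (x42) is unit, so x42 = True.
But (¬x42) is also a unit clause — contradiction.
Neither x21 = True nor x21 = False works.
Neither x12 = True nor x12 = False works.
Undo x11 and try x11 = True.
The clause (¬x21) is unit, so x21 = False.
The clause (¬x31) is unit, so x31 = False.
The clause (¬x41) is unit, so x41 = False.
Case x22 = True:
The clause (¬x12) is unit, so x12 = False.
The clause (¬x32) is unit, so x32 = False.
The clause (x33) is unit, so x33 = True.
The clause (¬x42) is unit, so x42 = False.
The clause (x43) is unit, so x43 = True.
But (¬x43) is also a unit clause — contradiction.
Undo x22 and try x22 = False.
The clause (x23) is unit, so x23 = True.
The clause (¬x13) is unit, so x13 = False.
The clause (¬x33) is unit, so x33 = False.
The clause (x32) is unit, so x32 = True.
The clause (¬x12) is unit, so x12 = False.
The clause (¬x42) is unit, so x42 = False.
The clause (x43) is unit, so x43 = True.
But (¬x43) is also a unit clause — contradiction.
Neither x22 = True nor x22 = False works.
Neither x11 = True nor x11 = False works.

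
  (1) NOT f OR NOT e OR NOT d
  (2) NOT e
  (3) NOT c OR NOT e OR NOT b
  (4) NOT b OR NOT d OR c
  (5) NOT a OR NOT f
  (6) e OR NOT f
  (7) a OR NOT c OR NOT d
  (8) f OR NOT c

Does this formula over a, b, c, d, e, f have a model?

From the singleton clause (NOT e), e = false.
From the singleton clause (NOT f), f = false.
From the singleton clause (NOT c), c = false.
Branch on b: set b = true.
From the singleton clause (NOT d), d = false.
All clauses hold; a can take either value.
A satisfying assignment: a ↦ true,  b ↦ true,  c ↦ false,  d ↦ false,  e ↦ false,  f ↦ false.

Yes, satisfiable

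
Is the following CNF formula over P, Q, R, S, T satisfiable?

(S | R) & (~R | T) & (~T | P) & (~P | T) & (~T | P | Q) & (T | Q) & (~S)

Satisfiable

Unit clause (~S) forces S = 0.
Unit clause (R) forces R = 1.
Unit clause (T) forces T = 1.
Unit clause (P) forces P = 1.
Every clause is now satisfied; Q is unconstrained.
A satisfying assignment: P=1, Q=1, R=1, S=0, T=1.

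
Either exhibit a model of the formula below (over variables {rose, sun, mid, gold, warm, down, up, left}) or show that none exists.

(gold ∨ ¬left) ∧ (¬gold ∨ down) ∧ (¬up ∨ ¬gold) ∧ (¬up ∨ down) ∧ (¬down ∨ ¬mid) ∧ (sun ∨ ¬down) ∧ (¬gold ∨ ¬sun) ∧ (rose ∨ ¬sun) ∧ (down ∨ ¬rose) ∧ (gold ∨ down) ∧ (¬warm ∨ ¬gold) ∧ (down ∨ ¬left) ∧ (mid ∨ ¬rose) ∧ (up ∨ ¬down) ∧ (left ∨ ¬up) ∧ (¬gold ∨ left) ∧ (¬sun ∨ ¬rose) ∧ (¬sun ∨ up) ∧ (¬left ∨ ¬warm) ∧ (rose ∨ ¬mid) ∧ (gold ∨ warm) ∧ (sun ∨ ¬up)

UNSATISFIABLE

Branch on gold: set gold = True.
Unit clause (down) forces down = True.
Unit clause (¬up) forces up = False.
That conflicts with the unit clause (up).
Undo gold and try gold = False.
Unit clause (¬left) forces left = False.
Unit clause (down) forces down = True.
Unit clause (¬mid) forces mid = False.
Unit clause (sun) forces sun = True.
Unit clause (rose) forces rose = True.
That conflicts with the unit clause (¬rose).
Neither gold = True nor gold = False works.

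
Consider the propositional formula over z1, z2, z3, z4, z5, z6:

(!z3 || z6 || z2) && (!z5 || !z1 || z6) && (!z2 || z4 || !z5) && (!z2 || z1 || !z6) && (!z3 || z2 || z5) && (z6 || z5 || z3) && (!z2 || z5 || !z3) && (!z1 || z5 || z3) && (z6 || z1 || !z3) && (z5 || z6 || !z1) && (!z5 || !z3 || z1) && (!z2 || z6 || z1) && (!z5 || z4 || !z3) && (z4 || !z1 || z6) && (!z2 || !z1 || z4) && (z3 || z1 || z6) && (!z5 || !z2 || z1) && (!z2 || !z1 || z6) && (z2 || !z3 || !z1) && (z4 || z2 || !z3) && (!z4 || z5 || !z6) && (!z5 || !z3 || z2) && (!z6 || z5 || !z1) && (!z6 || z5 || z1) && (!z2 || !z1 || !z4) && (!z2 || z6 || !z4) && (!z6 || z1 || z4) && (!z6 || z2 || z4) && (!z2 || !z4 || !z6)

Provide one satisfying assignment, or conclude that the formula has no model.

Suppose z3 = false.
Suppose z6 = true.
Suppose z2 = false.
From the singleton clause (z4), z4 = true.
From the singleton clause (z5), z5 = true.
Every clause is now satisfied; z1 is unconstrained.

z1=true,  z2=false,  z3=false,  z4=true,  z5=true,  z6=true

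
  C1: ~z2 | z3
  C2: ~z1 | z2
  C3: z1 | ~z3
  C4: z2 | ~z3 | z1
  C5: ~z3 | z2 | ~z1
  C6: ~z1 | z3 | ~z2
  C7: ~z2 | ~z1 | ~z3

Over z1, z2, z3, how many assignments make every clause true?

1

There are 2^3 = 8 truth assignments over (z1, z2, z3).
Check each against the 7 clauses (columns in the order z1, z2, z3):
  F F F  ✓ satisfies all
  F F T  ✗ fails (z1 | ~z3)
  F T F  ✗ fails (~z2 | z3)
  F T T  ✗ fails (z1 | ~z3)
  T F F  ✗ fails (~z1 | z2)
  T F T  ✗ fails (~z1 | z2)
  T T F  ✗ fails (~z2 | z3)
  T T T  ✗ fails (~z2 | ~z1 | ~z3)
1 of the 8 rows is a model.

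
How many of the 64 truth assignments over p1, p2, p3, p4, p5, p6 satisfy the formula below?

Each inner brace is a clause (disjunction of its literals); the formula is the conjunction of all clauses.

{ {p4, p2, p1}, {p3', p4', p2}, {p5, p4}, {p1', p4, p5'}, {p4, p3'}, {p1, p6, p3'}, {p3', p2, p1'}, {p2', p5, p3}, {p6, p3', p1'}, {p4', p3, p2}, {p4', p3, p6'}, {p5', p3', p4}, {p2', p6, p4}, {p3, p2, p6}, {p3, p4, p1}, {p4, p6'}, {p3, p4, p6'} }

There are 2^6 = 64 truth assignments over (p1, p2, p3, p4, p5, p6).
Split on p5. With p5 = 1, the clauses containing p5 are satisfied and p5' drops from the rest; 4 of the 2^5 = 32 assignments to the other variables satisfy what remains.
With p5 = 0, by the same count on the reduced clause set, 2 assignments work.
Total: 4 + 2 = 6.

6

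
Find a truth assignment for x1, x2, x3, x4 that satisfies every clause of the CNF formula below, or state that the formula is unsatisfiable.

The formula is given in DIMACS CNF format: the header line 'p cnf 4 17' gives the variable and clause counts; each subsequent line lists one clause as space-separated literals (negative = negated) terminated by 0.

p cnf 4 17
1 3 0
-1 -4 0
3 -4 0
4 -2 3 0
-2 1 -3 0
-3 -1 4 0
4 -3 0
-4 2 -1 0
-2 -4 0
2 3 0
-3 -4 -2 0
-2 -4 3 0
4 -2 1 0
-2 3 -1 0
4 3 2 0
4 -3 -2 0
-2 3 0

Branch on x1: set x1 = False.
From the singleton clause (x3), x3 = True.
From the singleton clause (¬x2), x2 = False.
From the singleton clause (x4), x4 = True.
This assignment satisfies each clause.

x1: False; x2: False; x3: True; x4: True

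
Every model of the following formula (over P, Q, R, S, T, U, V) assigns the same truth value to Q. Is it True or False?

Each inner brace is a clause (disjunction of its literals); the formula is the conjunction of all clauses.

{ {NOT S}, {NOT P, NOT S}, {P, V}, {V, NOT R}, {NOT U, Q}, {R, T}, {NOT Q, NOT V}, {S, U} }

True

Suppose Q = false.
The clause (NOT S) is unit, so S = false.
The clause (NOT U) is unit, so U = false.
Now (U) is unsatisfied and unit — conflict.
So every satisfying assignment has Q = True.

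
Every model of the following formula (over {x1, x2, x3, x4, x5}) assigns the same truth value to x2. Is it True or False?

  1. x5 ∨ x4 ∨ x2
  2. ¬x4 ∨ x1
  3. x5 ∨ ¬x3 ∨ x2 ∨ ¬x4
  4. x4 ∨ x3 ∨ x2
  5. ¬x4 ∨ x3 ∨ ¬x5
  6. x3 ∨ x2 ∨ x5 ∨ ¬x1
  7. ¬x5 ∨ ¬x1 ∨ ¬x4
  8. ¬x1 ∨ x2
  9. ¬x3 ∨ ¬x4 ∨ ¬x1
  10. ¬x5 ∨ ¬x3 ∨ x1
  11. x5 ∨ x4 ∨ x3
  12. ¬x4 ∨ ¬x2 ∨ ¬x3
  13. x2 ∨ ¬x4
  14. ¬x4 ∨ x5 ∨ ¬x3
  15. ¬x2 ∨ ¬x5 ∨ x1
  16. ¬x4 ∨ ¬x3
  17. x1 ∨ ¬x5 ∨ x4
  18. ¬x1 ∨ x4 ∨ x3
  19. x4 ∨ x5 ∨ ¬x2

True

Suppose x2 = False.
The clause (¬x1) is unit, so x1 = False.
The clause (¬x4) is unit, so x4 = False.
The clause (x5) is unit, so x5 = True.
Now (¬x5) is unsatisfied and unit — conflict.
So every satisfying assignment has x2 = True.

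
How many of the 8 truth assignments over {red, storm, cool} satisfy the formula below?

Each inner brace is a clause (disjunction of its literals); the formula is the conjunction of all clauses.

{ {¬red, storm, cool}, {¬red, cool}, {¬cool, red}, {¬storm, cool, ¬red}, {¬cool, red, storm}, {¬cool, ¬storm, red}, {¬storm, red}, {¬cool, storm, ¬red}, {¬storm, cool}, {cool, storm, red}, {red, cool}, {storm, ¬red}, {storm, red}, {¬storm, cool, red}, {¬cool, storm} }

1

There are 2^3 = 8 truth assignments over (red, storm, cool).
Split on storm. With storm = True, the clauses containing storm are satisfied and ¬storm drops from the rest; 1 of the 2^2 = 4 assignments to the other variables satisfy what remains.
With storm = False, by the same count on the reduced clause set, 0 assignments work.
Total: 1 + 0 = 1.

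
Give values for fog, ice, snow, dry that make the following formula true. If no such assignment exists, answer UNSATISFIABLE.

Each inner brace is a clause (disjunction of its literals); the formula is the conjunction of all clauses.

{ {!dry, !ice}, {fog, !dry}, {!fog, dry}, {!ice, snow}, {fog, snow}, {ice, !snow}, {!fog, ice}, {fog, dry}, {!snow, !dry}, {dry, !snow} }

Branch on dry: set dry = false.
Unit clause (!fog) forces fog = false.
Now (fog) is unsatisfied and unit — conflict.
That branch fails; take dry = true instead.
Unit clause (!ice) forces ice = false.
Unit clause (fog) forces fog = true.
Now (!fog) is unsatisfied and unit — conflict.
Both values of dry lead to a conflict.

UNSATISFIABLE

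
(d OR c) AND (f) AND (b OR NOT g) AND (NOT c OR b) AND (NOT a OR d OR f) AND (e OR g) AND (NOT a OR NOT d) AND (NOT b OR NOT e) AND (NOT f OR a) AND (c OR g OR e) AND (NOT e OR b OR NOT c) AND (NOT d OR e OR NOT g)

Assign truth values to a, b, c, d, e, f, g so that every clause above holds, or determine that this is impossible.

a: true, b: true, c: true, d: false, e: false, f: true, g: true

Unit clause (f) forces f = true.
Unit clause (a) forces a = true.
Unit clause (NOT d) forces d = false.
Unit clause (c) forces c = true.
Unit clause (b) forces b = true.
Unit clause (NOT e) forces e = false.
Unit clause (g) forces g = true.
Every clause now holds.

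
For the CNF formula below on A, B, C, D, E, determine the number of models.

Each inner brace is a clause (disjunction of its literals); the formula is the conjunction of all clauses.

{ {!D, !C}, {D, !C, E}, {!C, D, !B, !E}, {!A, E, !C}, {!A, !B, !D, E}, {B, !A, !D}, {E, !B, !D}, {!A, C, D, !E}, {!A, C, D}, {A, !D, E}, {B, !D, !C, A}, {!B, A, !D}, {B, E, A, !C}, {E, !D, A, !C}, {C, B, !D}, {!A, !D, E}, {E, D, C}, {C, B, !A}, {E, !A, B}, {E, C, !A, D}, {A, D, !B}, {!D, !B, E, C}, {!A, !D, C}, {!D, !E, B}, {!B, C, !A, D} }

3

There are 2^5 = 32 truth assignments over (A, B, C, D, E).
Split on D. With D = true, the clauses containing D are satisfied and !D drops from the rest; 0 of the 2^4 = 16 assignments to the other variables satisfy what remains.
With D = false, by the same count on the reduced clause set, 3 assignments work.
Total: 0 + 3 = 3.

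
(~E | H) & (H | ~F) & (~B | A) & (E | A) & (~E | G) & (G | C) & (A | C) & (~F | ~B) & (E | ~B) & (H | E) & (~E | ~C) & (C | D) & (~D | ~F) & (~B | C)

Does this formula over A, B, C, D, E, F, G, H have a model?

Suppose E = 0.
From the singleton clause (A), A = 1.
From the singleton clause (~B), B = 0.
From the singleton clause (H), H = 1.
Suppose G = 1.
Suppose C = 1.
Suppose D = 1.
From the singleton clause (~F), F = 0.
All clauses are satisfied.
A satisfying assignment: A=1; B=0; C=1; D=1; E=0; F=0; G=1; H=1.

Yes, satisfiable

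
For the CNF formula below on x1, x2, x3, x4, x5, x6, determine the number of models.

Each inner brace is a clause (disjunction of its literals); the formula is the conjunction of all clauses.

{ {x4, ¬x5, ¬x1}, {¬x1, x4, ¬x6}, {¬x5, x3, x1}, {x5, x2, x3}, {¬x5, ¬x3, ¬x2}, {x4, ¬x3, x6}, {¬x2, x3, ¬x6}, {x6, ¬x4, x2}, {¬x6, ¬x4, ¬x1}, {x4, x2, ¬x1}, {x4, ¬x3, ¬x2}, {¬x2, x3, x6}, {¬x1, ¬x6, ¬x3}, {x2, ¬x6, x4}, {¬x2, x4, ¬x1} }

5

There are 2^6 = 64 truth assignments over (x1, x2, x3, x4, x5, x6).
Split on x5. With x5 = True, the clauses containing x5 are satisfied and ¬x5 drops from the rest; 1 of the 2^5 = 32 assignments to the other variables satisfy what remains.
With x5 = False, by the same count on the reduced clause set, 4 assignments work.
(One model: x1=F, x2=F, x3=T, x4=T, x5=F, x6=T.)
Total: 1 + 4 = 5.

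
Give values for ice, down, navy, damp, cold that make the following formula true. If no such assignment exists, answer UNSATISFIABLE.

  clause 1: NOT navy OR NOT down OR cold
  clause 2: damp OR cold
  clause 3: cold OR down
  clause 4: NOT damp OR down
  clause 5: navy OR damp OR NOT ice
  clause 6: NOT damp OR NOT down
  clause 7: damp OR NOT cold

Branch on damp: set damp = true.
The clause (down) is unit, so down = true.
That conflicts with the unit clause (NOT down).
Backtrack on damp: now try damp = false.
The clause (cold) is unit, so cold = true.
That conflicts with the unit clause (NOT cold).
Either choice for damp ends in contradiction.

UNSATISFIABLE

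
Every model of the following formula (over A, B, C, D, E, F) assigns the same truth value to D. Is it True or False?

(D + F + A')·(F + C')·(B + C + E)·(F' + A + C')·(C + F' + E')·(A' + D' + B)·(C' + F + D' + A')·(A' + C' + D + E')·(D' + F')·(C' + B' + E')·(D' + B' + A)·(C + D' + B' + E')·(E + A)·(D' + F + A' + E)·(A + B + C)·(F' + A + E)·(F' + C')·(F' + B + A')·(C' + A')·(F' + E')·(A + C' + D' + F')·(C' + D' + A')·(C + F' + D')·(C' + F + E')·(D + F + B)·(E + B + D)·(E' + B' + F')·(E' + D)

False

Suppose D = 1.
The clause (F') is unit, so F = 0.
The clause (C') is unit, so C = 0.
Suppose B = 1.
The clause (A) is unit, so A = 1.
The clause (E') is unit, so E = 0.
Now (E) is unsatisfied and unit — conflict.
Undo B and try B = 0.
The clause (E) is unit, so E = 1.
The clause (A') is unit, so A = 0.
Now (A) is unsatisfied and unit — conflict.
Neither B = 1 nor B = 0 works.
So every satisfying assignment has D = False.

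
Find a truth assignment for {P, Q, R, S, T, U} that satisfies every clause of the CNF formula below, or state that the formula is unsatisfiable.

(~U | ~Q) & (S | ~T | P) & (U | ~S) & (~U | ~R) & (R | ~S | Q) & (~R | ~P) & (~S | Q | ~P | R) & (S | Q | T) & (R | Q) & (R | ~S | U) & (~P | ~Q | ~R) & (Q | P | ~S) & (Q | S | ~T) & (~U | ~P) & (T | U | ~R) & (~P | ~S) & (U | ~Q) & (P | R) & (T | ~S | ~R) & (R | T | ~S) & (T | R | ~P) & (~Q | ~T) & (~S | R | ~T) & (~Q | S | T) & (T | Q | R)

UNSATISFIABLE

Try U = 0.
Unit clause (~S) forces S = 0.
Unit clause (~Q) forces Q = 0.
Unit clause (T) forces T = 1.
That conflicts with the unit clause (~T).
Backtrack on U: now try U = 1.
Unit clause (~Q) forces Q = 0.
Unit clause (~R) forces R = 0.
That conflicts with the unit clause (R).
Neither U = 1 nor U = 0 works.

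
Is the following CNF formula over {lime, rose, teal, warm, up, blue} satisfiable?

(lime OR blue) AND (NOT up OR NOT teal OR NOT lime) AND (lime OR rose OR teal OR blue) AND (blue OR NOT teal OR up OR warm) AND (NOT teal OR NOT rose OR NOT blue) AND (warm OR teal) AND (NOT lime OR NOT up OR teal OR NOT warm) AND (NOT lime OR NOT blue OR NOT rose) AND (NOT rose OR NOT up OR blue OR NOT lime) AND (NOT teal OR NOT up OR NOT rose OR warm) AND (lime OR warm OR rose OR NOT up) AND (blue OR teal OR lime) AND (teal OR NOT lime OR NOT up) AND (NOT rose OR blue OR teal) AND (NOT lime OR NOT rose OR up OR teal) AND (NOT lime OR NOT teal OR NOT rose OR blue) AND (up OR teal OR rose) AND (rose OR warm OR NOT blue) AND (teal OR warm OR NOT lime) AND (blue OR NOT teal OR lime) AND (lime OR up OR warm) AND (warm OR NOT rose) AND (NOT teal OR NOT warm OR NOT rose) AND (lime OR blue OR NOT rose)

Try lime = false.
The clause (blue) is unit, so blue = true.
Try teal = true.
The clause (NOT rose) is unit, so rose = false.
The clause (warm) is unit, so warm = true.
No clause remains; up is free.
A satisfying assignment: lime ↦ false; rose ↦ false; teal ↦ true; warm ↦ true; up ↦ true; blue ↦ true.

Yes, satisfiable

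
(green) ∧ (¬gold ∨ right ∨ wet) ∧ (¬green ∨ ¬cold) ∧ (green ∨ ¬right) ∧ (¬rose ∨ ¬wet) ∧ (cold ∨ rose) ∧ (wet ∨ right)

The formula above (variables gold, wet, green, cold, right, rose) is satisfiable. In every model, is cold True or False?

Suppose cold = True.
(green) alone gives green = True.
That conflicts with the unit clause (¬green).
So every satisfying assignment has cold = False.

False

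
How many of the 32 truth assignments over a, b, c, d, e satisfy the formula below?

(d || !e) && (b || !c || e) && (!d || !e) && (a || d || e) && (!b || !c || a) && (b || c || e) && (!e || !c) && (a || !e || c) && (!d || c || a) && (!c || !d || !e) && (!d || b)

4

There are 2^5 = 32 truth assignments over (a, b, c, d, e).
Split on e. With e = true, the clauses containing e are satisfied and !e drops from the rest; 0 of the 2^4 = 16 assignments to the other variables satisfy what remains.
With e = false, by the same count on the reduced clause set, 4 assignments work.
Total: 0 + 4 = 4.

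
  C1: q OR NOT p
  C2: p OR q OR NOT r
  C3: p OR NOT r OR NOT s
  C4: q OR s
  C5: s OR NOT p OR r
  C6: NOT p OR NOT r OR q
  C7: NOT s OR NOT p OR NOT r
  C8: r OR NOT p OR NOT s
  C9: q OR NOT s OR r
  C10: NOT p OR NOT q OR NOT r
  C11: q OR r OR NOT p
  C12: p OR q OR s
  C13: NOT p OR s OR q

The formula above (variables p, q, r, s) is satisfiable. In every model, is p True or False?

False

Suppose p = true.
From the singleton clause (q), q = true.
From the singleton clause (NOT r), r = false.
From the singleton clause (s), s = true.
That conflicts with the unit clause (NOT s).
So every satisfying assignment has p = False.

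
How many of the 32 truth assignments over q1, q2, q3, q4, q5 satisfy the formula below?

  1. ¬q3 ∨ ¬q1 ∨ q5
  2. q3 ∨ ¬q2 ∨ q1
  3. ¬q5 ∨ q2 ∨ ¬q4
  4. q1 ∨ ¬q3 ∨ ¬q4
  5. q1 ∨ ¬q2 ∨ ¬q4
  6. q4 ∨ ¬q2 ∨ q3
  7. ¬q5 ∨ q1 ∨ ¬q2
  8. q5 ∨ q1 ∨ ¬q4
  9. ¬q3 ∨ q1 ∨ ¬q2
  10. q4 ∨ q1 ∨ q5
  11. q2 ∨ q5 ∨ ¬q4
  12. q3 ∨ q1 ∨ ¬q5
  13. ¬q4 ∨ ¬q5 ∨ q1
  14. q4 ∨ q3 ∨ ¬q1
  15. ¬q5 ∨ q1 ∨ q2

5

There are 2^5 = 32 truth assignments over (q1, q2, q3, q4, q5).
Split on q2. With q2 = True, the clauses containing q2 are satisfied and ¬q2 drops from the rest; 4 of the 2^4 = 16 assignments to the other variables satisfy what remains.
With q2 = False, by the same count on the reduced clause set, 1 assignment works.
(One model: q1=T, q2=F, q3=T, q4=F, q5=T.)
Total: 4 + 1 = 5.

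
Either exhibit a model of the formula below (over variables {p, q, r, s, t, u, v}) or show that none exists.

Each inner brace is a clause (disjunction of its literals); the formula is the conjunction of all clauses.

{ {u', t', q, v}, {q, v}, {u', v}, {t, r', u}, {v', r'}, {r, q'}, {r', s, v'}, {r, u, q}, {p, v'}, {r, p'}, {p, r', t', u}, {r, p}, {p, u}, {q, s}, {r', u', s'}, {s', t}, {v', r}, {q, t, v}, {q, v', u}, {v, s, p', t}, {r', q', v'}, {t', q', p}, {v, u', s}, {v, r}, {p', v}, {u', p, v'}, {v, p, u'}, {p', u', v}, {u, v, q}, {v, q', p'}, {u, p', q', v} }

Suppose q = 1.
The clause (r) is unit, so r = 1.
The clause (v') is unit, so v = 0.
The clause (u') is unit, so u = 0.
The clause (t) is unit, so t = 1.
The clause (p) is unit, so p = 1.
Now (p') is unsatisfied and unit — conflict.
So q must be the other value — set q = 0.
The clause (v) is unit, so v = 1.
The clause (r') is unit, so r = 0.
Now (r) is unsatisfied and unit — conflict.
Both values of q lead to a conflict.

UNSATISFIABLE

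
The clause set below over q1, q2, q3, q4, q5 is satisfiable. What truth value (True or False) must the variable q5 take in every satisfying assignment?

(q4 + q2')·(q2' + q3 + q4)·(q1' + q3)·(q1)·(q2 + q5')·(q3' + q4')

False

Suppose q5 = 1.
The clause (q1) is unit, so q1 = 1.
The clause (q3) is unit, so q3 = 1.
The clause (q2) is unit, so q2 = 1.
The clause (q4) is unit, so q4 = 1.
But (q4') is also a unit clause — contradiction.
So every satisfying assignment has q5 = False.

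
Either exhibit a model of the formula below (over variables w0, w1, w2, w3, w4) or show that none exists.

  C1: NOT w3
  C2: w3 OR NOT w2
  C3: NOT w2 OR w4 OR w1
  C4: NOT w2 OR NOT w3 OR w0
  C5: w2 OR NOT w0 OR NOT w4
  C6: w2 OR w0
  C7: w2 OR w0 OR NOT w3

w0 ↦ true; w1 ↦ false; w2 ↦ false; w3 ↦ false; w4 ↦ false

Unit clause (NOT w3) forces w3 = false.
Unit clause (NOT w2) forces w2 = false.
Unit clause (w0) forces w0 = true.
Unit clause (NOT w4) forces w4 = false.
No clause remains; w1 is free.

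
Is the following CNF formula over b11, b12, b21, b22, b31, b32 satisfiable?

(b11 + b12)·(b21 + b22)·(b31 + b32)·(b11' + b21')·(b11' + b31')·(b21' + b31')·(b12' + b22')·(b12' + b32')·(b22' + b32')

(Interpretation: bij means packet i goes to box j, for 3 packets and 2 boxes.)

Try b11 = 1.
From the singleton clause (b21'), b21 = 0.
From the singleton clause (b22), b22 = 1.
From the singleton clause (b31'), b31 = 0.
From the singleton clause (b32), b32 = 1.
That conflicts with the unit clause (b32').
So b11 must be the other value — set b11 = 0.
From the singleton clause (b12), b12 = 1.
From the singleton clause (b22'), b22 = 0.
From the singleton clause (b21), b21 = 1.
From the singleton clause (b31'), b31 = 0.
From the singleton clause (b32), b32 = 1.
That conflicts with the unit clause (b32').
Neither b11 = 1 nor b11 = 0 works.
No assignment satisfies every clause.

No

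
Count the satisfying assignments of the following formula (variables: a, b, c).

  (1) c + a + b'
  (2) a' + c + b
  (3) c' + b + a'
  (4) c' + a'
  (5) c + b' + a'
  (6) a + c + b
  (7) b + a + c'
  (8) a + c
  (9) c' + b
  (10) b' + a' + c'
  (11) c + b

There are 2^3 = 8 truth assignments over (a, b, c).
Check each against the 11 clauses (columns in the order a, b, c):
  F F F  ✗ fails (a + c + b)
  F F T  ✗ fails (b + a + c')
  F T F  ✗ fails (c + a + b')
  F T T  ✓ satisfies all
  T F F  ✗ fails (a' + c + b)
  T F T  ✗ fails (c' + b + a')
  T T F  ✗ fails (c + b' + a')
  T T T  ✗ fails (c' + a')
1 of the 8 rows is a model.

1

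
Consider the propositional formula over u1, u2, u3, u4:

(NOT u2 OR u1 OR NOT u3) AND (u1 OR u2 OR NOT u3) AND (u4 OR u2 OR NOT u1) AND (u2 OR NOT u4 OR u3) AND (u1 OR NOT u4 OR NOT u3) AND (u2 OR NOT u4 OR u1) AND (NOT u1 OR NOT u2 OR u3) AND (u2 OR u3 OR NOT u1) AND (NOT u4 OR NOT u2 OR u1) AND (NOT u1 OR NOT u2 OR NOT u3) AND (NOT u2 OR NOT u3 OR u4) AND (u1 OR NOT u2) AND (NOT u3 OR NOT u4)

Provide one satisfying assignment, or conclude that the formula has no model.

Case u1 = false:
Unit clause (NOT u2) forces u2 = false.
Unit clause (NOT u3) forces u3 = false.
Unit clause (NOT u4) forces u4 = false.
Every clause now holds.

u1 ↦ false, u2 ↦ false, u3 ↦ false, u4 ↦ false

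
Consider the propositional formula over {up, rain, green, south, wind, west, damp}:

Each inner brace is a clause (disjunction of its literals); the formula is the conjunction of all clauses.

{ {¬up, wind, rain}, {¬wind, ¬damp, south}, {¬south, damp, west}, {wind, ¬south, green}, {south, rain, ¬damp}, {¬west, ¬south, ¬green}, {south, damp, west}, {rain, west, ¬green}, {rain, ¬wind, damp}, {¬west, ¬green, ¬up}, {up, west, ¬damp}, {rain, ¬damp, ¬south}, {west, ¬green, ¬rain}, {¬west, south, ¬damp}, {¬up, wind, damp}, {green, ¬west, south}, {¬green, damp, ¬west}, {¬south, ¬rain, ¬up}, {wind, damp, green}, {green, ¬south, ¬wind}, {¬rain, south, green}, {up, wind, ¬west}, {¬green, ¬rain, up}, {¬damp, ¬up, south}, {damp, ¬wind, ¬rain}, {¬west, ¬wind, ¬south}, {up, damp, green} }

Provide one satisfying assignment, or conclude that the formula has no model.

Try up = False.
Try west = True.
The clause (wind) is unit, so wind = True.
The clause (¬south) is unit, so south = False.
The clause (¬damp) is unit, so damp = False.
The clause (rain) is unit, so rain = True.
But (¬rain) is also a unit clause — contradiction.
That branch fails; take west = False instead.
The clause (¬damp) is unit, so damp = False.
The clause (¬south) is unit, so south = False.
But (south) is also a unit clause — contradiction.
Neither west = True nor west = False works.
That branch fails; take up = True instead.
Try wind = True.
Try damp = False.
The clause (rain) is unit, so rain = True.
But (¬rain) is also a unit clause — contradiction.
That branch fails; take damp = True instead.
The clause (south) is unit, so south = True.
The clause (rain) is unit, so rain = True.
But (¬rain) is also a unit clause — contradiction.
Neither damp = True nor damp = False works.
That branch fails; take wind = False instead.
The clause (rain) is unit, so rain = True.
The clause (damp) is unit, so damp = True.
The clause (¬south) is unit, so south = False.
But (south) is also a unit clause — contradiction.
Neither wind = True nor wind = False works.
Neither up = True nor up = False works.

UNSATISFIABLE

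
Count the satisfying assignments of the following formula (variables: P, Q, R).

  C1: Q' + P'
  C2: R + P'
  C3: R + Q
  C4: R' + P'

3

There are 2^3 = 8 truth assignments over (P, Q, R).
Split on R. With R = 1, the clauses containing R are satisfied and R' drops from the rest; 2 of the 2^2 = 4 assignments to the other variables satisfy what remains.
With R = 0, by the same count on the reduced clause set, 1 assignment works.
(One model: P=F, Q=F, R=T.)
Total: 2 + 1 = 3.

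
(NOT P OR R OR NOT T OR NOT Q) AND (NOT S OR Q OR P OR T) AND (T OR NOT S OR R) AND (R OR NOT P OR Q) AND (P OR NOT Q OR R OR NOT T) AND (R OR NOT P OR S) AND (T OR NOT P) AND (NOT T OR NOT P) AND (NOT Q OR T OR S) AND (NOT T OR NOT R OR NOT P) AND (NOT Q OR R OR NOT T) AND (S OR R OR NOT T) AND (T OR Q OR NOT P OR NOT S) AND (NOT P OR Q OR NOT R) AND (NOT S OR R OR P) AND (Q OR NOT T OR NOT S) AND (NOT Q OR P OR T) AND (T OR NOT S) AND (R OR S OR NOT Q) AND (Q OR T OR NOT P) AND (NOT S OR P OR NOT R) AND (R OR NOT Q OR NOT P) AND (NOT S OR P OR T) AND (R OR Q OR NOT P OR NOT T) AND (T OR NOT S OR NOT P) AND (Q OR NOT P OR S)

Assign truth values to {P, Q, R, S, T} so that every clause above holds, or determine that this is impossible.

P: false, Q: false, R: false, S: false, T: false

Try T = false.
Unit clause (NOT P) forces P = false.
Unit clause (NOT Q) forces Q = false.
Unit clause (NOT S) forces S = false.
No clause remains; R is free.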